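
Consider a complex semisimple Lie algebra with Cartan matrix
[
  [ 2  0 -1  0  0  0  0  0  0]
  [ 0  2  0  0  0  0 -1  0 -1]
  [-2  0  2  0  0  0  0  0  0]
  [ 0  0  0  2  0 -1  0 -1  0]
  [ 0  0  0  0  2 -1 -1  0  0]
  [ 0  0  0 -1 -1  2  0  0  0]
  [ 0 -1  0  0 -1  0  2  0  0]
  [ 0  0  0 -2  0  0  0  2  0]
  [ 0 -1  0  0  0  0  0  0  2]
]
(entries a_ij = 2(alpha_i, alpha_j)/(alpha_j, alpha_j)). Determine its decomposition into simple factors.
The diagram associated to this matrix has two connected components: the simple roots {alpha_1, alpha_3} form a chain of 2 nodes with a double edge at one end; the terminal node there is the unique short simple root (B_2), and {alpha_2, alpha_4, alpha_5, alpha_6, alpha_7, alpha_8, alpha_9} form a chain of 7 nodes with a double edge at one end; the terminal node there is the unique long simple root (C_7). A semisimple Lie algebra decomposes uniquely as the direct sum of simple ideals, one per connected component of its Dynkin diagram, so g ≅ B_2 ⊕ C_7 (dimension 10 + 105 = 115).

type B_2 + type C_7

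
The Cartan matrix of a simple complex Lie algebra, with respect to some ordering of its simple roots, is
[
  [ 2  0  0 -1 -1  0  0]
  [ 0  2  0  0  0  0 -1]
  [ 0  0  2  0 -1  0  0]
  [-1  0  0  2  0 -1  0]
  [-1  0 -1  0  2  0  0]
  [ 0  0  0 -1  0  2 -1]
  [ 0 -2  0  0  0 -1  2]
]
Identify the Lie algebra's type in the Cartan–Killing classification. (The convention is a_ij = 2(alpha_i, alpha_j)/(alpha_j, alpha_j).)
type B_7

The matrix has rank 7 with 2's on the diagonal. Reading the off-diagonal entries as Dynkin edges (a single edge where a_ij = a_ji = -1; a double or triple edge where a_ij * a_ji = 2 or 3), the diagram is a chain of 7 nodes with a double edge at one end; the terminal node there is the unique short simple root (B_7). One simple-root ordering that puts it in standard form is (alpha_3, alpha_5, alpha_1, alpha_4, alpha_6, alpha_7, alpha_2). So the algebra is type B_7, i.e. so(15).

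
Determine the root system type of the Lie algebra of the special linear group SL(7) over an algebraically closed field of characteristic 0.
This is sl(7), which has dimension 7^2 - 1 = 48 and rank 7 - 1 = 6 (a Cartan subalgebra is the diagonal traceless matrices). In the classification of classical Lie algebras, the special linear algebra sl(n+1) has type A_n; here n = 6, so the Dynkin diagram is a chain of 6 nodes with single edges (A_6). Hence the type is A_6.

A_6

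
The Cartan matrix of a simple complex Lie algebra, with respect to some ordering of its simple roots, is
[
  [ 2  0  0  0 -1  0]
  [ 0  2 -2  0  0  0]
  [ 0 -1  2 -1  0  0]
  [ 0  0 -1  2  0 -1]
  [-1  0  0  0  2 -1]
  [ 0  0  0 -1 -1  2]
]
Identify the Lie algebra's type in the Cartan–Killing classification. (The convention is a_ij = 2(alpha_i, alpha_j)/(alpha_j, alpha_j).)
The matrix has rank 6 with 2's on the diagonal. Reading the off-diagonal entries as Dynkin edges (a single edge where a_ij = a_ji = -1; a double or triple edge where a_ij * a_ji = 2 or 3), the diagram is a chain of 6 nodes with a double edge at one end; the terminal node there is the unique long simple root (C_6). One simple-root ordering that puts it in standard form is (alpha_1, alpha_5, alpha_6, alpha_4, alpha_3, alpha_2). So the algebra is type C_6, i.e. sp(12).

C_6 (sp(12))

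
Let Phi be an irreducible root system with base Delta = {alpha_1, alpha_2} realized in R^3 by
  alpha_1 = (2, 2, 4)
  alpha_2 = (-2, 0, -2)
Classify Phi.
G_2

Compute the Cartan integers a_ij = 2(alpha_i, alpha_j)/(alpha_j, alpha_j); the resulting 2x2 Cartan matrix is
[[2, -3], [-1, 2]].
The roots have two lengths (squared-length ratio 3:1); the short ones are alpha_{2}. The associated Dynkin diagram is two nodes joined by a triple edge (G_2), so the type is G_2.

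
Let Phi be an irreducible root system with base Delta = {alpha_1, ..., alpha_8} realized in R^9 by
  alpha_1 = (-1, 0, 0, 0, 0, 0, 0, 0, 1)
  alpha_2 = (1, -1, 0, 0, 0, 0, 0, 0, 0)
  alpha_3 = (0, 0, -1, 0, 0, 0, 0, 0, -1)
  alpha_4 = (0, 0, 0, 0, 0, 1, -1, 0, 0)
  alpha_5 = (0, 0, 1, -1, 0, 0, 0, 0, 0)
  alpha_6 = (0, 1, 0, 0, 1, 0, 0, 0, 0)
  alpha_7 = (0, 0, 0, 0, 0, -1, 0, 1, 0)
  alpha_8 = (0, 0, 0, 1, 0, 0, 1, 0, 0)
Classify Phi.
A_8 (sl(9))

Compute the Cartan integers a_ij = 2(alpha_i, alpha_j)/(alpha_j, alpha_j); the resulting 8x8 Cartan matrix is
[[2, -1, -1, 0, 0, 0, 0, 0], [-1, 2, 0, 0, 0, -1, 0, 0], [-1, 0, 2, 0, -1, 0, 0, 0], [0, 0, 0, 2, 0, 0, -1, -1], [0, 0, -1, 0, 2, 0, 0, -1], [0, -1, 0, 0, 0, 2, 0, 0], [0, 0, 0, -1, 0, 0, 2, 0], [0, 0, 0, -1, -1, 0, 0, 2]].
All simple roots have the same length, so the diagram is simply laced. The associated Dynkin diagram is a chain of 8 nodes with single edges (A_8), so the type is A_8 (the algebra sl(9)).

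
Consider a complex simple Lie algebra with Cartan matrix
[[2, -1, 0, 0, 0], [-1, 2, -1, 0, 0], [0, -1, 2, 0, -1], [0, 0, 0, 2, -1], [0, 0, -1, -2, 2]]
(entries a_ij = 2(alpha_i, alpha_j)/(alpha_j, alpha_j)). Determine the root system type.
The matrix has rank 5 with 2's on the diagonal. Reading the off-diagonal entries as Dynkin edges (a single edge where a_ij = a_ji = -1; a double or triple edge where a_ij * a_ji = 2 or 3), the diagram is a chain of 5 nodes with a double edge at one end; the terminal node there is the unique short simple root (B_5). One simple-root ordering that puts it in standard form is (alpha_1, alpha_2, alpha_3, alpha_5, alpha_4). So the algebra is type B_5, i.e. so(11).

B5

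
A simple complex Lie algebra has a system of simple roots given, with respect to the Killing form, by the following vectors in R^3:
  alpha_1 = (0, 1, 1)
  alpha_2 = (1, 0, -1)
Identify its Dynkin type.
Compute the Cartan integers a_ij = 2(alpha_i, alpha_j)/(alpha_j, alpha_j); the resulting 2x2 Cartan matrix is
[[2, -1], [-1, 2]].
All simple roots have the same length, so the diagram is simply laced. The associated Dynkin diagram is a chain of 2 nodes with single edges (A_2), so the type is A_2 (the algebra sl(3)).

type A_2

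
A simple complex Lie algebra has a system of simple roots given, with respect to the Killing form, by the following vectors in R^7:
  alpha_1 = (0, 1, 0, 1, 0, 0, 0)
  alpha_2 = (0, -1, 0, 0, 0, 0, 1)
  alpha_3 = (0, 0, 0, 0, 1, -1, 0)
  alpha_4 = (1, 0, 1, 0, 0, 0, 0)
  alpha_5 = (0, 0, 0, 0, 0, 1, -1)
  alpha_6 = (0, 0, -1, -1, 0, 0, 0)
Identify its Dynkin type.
A6

Compute the Cartan integers a_ij = 2(alpha_i, alpha_j)/(alpha_j, alpha_j); the resulting 6x6 Cartan matrix is
[[2, -1, 0, 0, 0, -1], [-1, 2, 0, 0, -1, 0], [0, 0, 2, 0, -1, 0], [0, 0, 0, 2, 0, -1], [0, -1, -1, 0, 2, 0], [-1, 0, 0, -1, 0, 2]].
All simple roots have the same length, so the diagram is simply laced. The associated Dynkin diagram is a chain of 6 nodes with single edges (A_6), so the type is A_6 (the algebra sl(7)).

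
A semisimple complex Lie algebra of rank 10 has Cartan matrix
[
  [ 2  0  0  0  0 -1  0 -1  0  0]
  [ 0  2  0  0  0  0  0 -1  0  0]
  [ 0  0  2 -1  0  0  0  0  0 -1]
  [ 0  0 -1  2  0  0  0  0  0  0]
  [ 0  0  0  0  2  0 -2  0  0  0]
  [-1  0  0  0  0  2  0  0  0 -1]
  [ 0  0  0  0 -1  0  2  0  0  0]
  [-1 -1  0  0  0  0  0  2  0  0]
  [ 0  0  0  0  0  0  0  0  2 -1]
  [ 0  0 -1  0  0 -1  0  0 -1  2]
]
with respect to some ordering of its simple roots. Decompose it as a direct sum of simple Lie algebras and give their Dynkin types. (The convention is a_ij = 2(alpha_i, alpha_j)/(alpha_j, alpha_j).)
The diagram associated to this matrix has two connected components: the simple roots {alpha_5, alpha_7} form a chain of 2 nodes with a double edge at one end; the terminal node there is the unique short simple root (B_2), and {alpha_1, alpha_2, alpha_3, alpha_4, alpha_6, alpha_8, alpha_9, alpha_10} form a chain of 7 nodes with one extra node attached to the third node from one end (E_8). A semisimple Lie algebra decomposes uniquely as the direct sum of simple ideals, one per connected component of its Dynkin diagram, so g ≅ B_2 ⊕ E_8 (dimension 10 + 248 = 258).

B_2 (so(5)) ⊕ E_8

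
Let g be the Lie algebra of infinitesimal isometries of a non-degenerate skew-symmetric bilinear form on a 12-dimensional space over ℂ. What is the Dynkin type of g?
This is sp(12), which has dimension 12(12+1)/2 = 78 and rank 12/2 = 6. In the classification of classical Lie algebras, the symplectic algebra sp(2n) has type C_n; here n = 6, so the Dynkin diagram is a chain of 6 nodes with a double edge at one end; the terminal node there is the unique long simple root (C_6). Hence the type is C_6.

type C_6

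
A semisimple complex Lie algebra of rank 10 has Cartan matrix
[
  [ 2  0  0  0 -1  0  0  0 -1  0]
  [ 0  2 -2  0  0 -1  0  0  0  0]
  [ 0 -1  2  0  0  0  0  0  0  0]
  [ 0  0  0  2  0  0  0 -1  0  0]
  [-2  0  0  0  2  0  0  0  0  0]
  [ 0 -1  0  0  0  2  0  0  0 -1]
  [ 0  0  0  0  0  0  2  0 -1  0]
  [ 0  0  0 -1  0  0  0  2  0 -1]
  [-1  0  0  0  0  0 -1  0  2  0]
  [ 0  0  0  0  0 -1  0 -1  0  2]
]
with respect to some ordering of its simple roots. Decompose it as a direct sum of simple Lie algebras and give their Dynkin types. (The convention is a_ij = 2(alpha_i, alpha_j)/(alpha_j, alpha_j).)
The diagram associated to this matrix has two connected components: the simple roots {alpha_2, alpha_3, alpha_4, alpha_6, alpha_8, alpha_10} form a chain of 6 nodes with a double edge at one end; the terminal node there is the unique short simple root (B_6), and {alpha_1, alpha_5, alpha_7, alpha_9} form a chain of 4 nodes with a double edge at one end; the terminal node there is the unique long simple root (C_4). A semisimple Lie algebra decomposes uniquely as the direct sum of simple ideals, one per connected component of its Dynkin diagram, so g ≅ B_6 ⊕ C_4 (dimension 78 + 36 = 114).

type B_6 + type C_4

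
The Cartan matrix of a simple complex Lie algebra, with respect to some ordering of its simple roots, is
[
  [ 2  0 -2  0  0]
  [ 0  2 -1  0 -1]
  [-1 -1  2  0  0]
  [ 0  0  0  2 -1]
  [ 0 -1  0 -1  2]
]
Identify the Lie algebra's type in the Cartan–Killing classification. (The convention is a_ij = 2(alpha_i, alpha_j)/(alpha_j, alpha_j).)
The matrix has rank 5 with 2's on the diagonal. Reading the off-diagonal entries as Dynkin edges (a single edge where a_ij = a_ji = -1; a double or triple edge where a_ij * a_ji = 2 or 3), the diagram is a chain of 5 nodes with a double edge at one end; the terminal node there is the unique long simple root (C_5). One simple-root ordering that puts it in standard form is (alpha_4, alpha_5, alpha_2, alpha_3, alpha_1). So the algebra is type C_5, i.e. sp(10).

C_5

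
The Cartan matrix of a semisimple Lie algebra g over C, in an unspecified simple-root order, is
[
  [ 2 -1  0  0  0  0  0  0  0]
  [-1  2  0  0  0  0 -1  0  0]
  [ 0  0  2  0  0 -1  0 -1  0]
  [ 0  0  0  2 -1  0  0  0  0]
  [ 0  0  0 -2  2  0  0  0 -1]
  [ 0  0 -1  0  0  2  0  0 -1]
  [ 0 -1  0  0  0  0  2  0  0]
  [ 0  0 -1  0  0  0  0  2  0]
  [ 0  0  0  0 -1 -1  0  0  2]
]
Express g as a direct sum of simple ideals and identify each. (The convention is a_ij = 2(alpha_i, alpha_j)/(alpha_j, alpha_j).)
The diagram associated to this matrix has two connected components: the simple roots {alpha_1, alpha_2, alpha_7} form a chain of 3 nodes with single edges (A_3), and {alpha_3, alpha_4, alpha_5, alpha_6, alpha_8, alpha_9} form a chain of 6 nodes with a double edge at one end; the terminal node there is the unique short simple root (B_6). A semisimple Lie algebra decomposes uniquely as the direct sum of simple ideals, one per connected component of its Dynkin diagram, so g ≅ A_3 ⊕ B_6 (dimension 15 + 78 = 93).

type A_3 ⊕ type B_6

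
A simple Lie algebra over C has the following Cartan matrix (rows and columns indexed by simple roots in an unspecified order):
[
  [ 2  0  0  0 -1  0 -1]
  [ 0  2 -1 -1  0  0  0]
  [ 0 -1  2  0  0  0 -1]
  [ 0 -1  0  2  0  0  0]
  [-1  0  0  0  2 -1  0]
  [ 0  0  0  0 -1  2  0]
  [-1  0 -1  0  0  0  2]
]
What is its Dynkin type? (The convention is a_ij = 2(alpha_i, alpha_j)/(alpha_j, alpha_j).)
A_7 (sl(8))

The matrix has rank 7 with 2's on the diagonal. Reading the off-diagonal entries as Dynkin edges (a single edge where a_ij = a_ji = -1; a double or triple edge where a_ij * a_ji = 2 or 3), the diagram is a chain of 7 nodes with single edges (A_7). One simple-root ordering that puts it in standard form is (alpha_4, alpha_2, alpha_3, alpha_7, alpha_1, alpha_5, alpha_6). So the algebra is type A_7, i.e. sl(8).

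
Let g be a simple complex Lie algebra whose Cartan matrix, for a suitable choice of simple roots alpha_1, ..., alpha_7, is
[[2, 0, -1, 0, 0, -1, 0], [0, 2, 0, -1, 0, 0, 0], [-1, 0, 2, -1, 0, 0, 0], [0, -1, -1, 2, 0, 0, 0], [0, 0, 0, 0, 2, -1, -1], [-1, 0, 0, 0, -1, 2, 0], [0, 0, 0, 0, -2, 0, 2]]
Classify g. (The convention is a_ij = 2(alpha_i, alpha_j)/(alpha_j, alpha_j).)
type C_7

The matrix has rank 7 with 2's on the diagonal. Reading the off-diagonal entries as Dynkin edges (a single edge where a_ij = a_ji = -1; a double or triple edge where a_ij * a_ji = 2 or 3), the diagram is a chain of 7 nodes with a double edge at one end; the terminal node there is the unique long simple root (C_7). One simple-root ordering that puts it in standard form is (alpha_2, alpha_4, alpha_3, alpha_1, alpha_6, alpha_5, alpha_7). So the algebra is type C_7, i.e. sp(14).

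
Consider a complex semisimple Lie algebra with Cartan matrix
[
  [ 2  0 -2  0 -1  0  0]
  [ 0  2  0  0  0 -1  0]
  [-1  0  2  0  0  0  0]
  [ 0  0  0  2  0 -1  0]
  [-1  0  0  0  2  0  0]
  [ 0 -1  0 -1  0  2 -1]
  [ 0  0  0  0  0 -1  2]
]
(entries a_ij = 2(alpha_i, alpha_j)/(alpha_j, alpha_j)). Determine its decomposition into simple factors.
The diagram associated to this matrix has two connected components: the simple roots {alpha_1, alpha_3, alpha_5} form a chain of 3 nodes with a double edge at one end; the terminal node there is the unique short simple root (B_3), and {alpha_2, alpha_4, alpha_6, alpha_7} form a chain of 2 nodes with a fork of two nodes at one end (D_4). A semisimple Lie algebra decomposes uniquely as the direct sum of simple ideals, one per connected component of its Dynkin diagram, so g ≅ B_3 ⊕ D_4 (dimension 21 + 28 = 49).

B_3 (so(7)) + D_4 (so(8))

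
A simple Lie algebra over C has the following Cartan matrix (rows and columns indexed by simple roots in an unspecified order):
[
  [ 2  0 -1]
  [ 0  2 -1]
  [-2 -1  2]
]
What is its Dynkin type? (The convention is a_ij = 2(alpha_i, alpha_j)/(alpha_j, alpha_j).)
The matrix has rank 3 with 2's on the diagonal. Reading the off-diagonal entries as Dynkin edges (a single edge where a_ij = a_ji = -1; a double or triple edge where a_ij * a_ji = 2 or 3), the diagram is a chain of 3 nodes with a double edge at one end; the terminal node there is the unique short simple root (B_3). One simple-root ordering that puts it in standard form is (alpha_2, alpha_3, alpha_1). So the algebra is type B_3, i.e. so(7).

B_3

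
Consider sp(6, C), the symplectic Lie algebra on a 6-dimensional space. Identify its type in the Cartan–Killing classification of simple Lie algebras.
C_3 (sp(6))

This is sp(6), which has dimension 6(6+1)/2 = 21 and rank 6/2 = 3. In the classification of classical Lie algebras, the symplectic algebra sp(2n) has type C_n; here n = 3, so the Dynkin diagram is a chain of 3 nodes with a double edge at one end; the terminal node there is the unique long simple root (C_3). Hence the type is C_3.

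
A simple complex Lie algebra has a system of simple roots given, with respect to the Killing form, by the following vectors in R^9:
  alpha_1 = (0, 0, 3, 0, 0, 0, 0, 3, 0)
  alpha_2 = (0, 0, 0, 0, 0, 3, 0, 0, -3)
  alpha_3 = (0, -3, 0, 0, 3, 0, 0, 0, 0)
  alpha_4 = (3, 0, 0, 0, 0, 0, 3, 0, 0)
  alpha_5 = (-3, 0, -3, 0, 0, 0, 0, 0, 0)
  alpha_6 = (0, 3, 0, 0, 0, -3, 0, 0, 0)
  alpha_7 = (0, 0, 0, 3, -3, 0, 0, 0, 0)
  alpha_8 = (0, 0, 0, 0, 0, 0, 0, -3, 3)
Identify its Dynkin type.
Compute the Cartan integers a_ij = 2(alpha_i, alpha_j)/(alpha_j, alpha_j); the resulting 8x8 Cartan matrix is
[[2, 0, 0, 0, -1, 0, 0, -1], [0, 2, 0, 0, 0, -1, 0, -1], [0, 0, 2, 0, 0, -1, -1, 0], [0, 0, 0, 2, -1, 0, 0, 0], [-1, 0, 0, -1, 2, 0, 0, 0], [0, -1, -1, 0, 0, 2, 0, 0], [0, 0, -1, 0, 0, 0, 2, 0], [-1, -1, 0, 0, 0, 0, 0, 2]].
All simple roots have the same length, so the diagram is simply laced. The associated Dynkin diagram is a chain of 8 nodes with single edges (A_8), so the type is A_8 (the algebra sl(9)).

A8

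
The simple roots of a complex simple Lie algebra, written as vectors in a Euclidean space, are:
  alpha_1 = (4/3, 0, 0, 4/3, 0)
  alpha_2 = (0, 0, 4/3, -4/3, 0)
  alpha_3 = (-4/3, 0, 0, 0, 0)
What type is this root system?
Compute the Cartan integers a_ij = 2(alpha_i, alpha_j)/(alpha_j, alpha_j); the resulting 3x3 Cartan matrix is
[[2, -1, -2], [-1, 2, 0], [-1, 0, 2]].
The roots have two lengths (squared-length ratio 2:1); the short ones are alpha_{3}. The associated Dynkin diagram is a chain of 3 nodes with a double edge at one end; the terminal node there is the unique short simple root (B_3), so the type is B_3 (the algebra so(7)).

B_3 (so(7))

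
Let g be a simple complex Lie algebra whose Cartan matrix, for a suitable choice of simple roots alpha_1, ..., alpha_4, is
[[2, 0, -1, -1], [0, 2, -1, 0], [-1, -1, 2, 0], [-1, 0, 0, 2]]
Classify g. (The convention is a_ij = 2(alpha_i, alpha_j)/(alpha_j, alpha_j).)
A_4

The matrix has rank 4 with 2's on the diagonal. Reading the off-diagonal entries as Dynkin edges (a single edge where a_ij = a_ji = -1; a double or triple edge where a_ij * a_ji = 2 or 3), the diagram is a chain of 4 nodes with single edges (A_4). One simple-root ordering that puts it in standard form is (alpha_2, alpha_3, alpha_1, alpha_4). So the algebra is type A_4, i.e. sl(5).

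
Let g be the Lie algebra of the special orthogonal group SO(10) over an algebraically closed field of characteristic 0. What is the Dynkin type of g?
This is so(10) with 10 even, which has dimension 10(10-1)/2 = 45 and rank 10/2 = 5. In the classification of classical Lie algebras, the orthogonal algebra so(2n) in an even number of variables has type D_n; here n = 5, so the Dynkin diagram is a chain of 3 nodes with a fork of two nodes at one end (D_5). Hence the type is D_5.

D_5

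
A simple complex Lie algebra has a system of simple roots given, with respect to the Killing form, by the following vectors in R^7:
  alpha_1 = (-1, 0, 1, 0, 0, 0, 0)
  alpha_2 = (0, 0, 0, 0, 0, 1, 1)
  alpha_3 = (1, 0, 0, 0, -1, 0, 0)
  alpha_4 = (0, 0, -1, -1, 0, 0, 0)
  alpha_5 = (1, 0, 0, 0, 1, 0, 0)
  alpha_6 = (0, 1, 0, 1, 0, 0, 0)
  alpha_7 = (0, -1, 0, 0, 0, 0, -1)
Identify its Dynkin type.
D_7

Compute the Cartan integers a_ij = 2(alpha_i, alpha_j)/(alpha_j, alpha_j); the resulting 7x7 Cartan matrix is
[[2, 0, -1, -1, -1, 0, 0], [0, 2, 0, 0, 0, 0, -1], [-1, 0, 2, 0, 0, 0, 0], [-1, 0, 0, 2, 0, -1, 0], [-1, 0, 0, 0, 2, 0, 0], [0, 0, 0, -1, 0, 2, -1], [0, -1, 0, 0, 0, -1, 2]].
All simple roots have the same length, so the diagram is simply laced. The associated Dynkin diagram is a chain of 5 nodes with a fork of two nodes at one end (D_7), so the type is D_7 (the algebra so(14)).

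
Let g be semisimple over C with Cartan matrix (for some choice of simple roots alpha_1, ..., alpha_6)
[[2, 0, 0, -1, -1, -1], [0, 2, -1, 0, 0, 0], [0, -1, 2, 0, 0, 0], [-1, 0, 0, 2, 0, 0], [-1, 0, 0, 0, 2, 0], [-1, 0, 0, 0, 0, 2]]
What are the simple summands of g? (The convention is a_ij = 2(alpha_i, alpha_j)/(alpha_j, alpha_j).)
A_2 (sl(3)) ⊕ D_4 (so(8))

The diagram associated to this matrix has two connected components: the simple roots {alpha_2, alpha_3} form a chain of 2 nodes with single edges (A_2), and {alpha_1, alpha_4, alpha_5, alpha_6} form a chain of 2 nodes with a fork of two nodes at one end (D_4). A semisimple Lie algebra decomposes uniquely as the direct sum of simple ideals, one per connected component of its Dynkin diagram, so g ≅ A_2 ⊕ D_4 (dimension 8 + 28 = 36).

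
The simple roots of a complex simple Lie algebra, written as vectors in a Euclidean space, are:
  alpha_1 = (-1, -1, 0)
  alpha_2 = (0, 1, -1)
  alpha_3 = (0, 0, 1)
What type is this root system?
Compute the Cartan integers a_ij = 2(alpha_i, alpha_j)/(alpha_j, alpha_j); the resulting 3x3 Cartan matrix is
[[2, -1, 0], [-1, 2, -2], [0, -1, 2]].
The roots have two lengths (squared-length ratio 2:1); the short ones are alpha_{3}. The associated Dynkin diagram is a chain of 3 nodes with a double edge at one end; the terminal node there is the unique short simple root (B_3), so the type is B_3 (the algebra so(7)).

B3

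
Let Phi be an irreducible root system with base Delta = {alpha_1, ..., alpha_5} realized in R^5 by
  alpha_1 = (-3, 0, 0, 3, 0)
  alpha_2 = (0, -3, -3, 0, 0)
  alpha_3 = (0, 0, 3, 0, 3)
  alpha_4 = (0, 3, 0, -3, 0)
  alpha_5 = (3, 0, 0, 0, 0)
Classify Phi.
B_5

Compute the Cartan integers a_ij = 2(alpha_i, alpha_j)/(alpha_j, alpha_j); the resulting 5x5 Cartan matrix is
[[2, 0, 0, -1, -2], [0, 2, -1, -1, 0], [0, -1, 2, 0, 0], [-1, -1, 0, 2, 0], [-1, 0, 0, 0, 2]].
The roots have two lengths (squared-length ratio 2:1); the short ones are alpha_{5}. The associated Dynkin diagram is a chain of 5 nodes with a double edge at one end; the terminal node there is the unique short simple root (B_5), so the type is B_5 (the algebra so(11)).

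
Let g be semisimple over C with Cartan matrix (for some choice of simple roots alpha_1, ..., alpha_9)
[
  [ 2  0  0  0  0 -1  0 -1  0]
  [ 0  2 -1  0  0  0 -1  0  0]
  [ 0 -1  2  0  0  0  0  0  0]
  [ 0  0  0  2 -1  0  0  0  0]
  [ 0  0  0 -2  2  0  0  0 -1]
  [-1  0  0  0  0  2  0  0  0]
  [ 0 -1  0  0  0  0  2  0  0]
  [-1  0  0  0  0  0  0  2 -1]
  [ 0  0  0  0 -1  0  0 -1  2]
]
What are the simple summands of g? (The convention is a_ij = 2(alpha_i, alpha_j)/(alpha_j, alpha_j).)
The diagram associated to this matrix has two connected components: the simple roots {alpha_2, alpha_3, alpha_7} form a chain of 3 nodes with single edges (A_3), and {alpha_1, alpha_4, alpha_5, alpha_6, alpha_8, alpha_9} form a chain of 6 nodes with a double edge at one end; the terminal node there is the unique short simple root (B_6). A semisimple Lie algebra decomposes uniquely as the direct sum of simple ideals, one per connected component of its Dynkin diagram, so g ≅ A_3 ⊕ B_6 (dimension 15 + 78 = 93).

A3 ⊕ B6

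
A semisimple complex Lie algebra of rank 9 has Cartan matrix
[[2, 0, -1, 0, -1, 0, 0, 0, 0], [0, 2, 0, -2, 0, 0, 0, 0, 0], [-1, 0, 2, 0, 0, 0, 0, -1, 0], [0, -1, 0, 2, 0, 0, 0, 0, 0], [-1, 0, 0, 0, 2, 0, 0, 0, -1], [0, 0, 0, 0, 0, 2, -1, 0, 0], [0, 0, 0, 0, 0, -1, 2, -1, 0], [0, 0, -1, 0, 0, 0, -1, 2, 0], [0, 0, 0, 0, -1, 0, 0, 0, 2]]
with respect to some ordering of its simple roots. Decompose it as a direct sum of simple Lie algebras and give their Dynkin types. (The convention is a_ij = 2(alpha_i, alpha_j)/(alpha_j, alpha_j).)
type A_7 ⊕ type B_2

The diagram associated to this matrix has two connected components: the simple roots {alpha_1, alpha_3, alpha_5, alpha_6, alpha_7, alpha_8, alpha_9} form a chain of 7 nodes with single edges (A_7), and {alpha_2, alpha_4} form a chain of 2 nodes with a double edge at one end; the terminal node there is the unique short simple root (B_2). A semisimple Lie algebra decomposes uniquely as the direct sum of simple ideals, one per connected component of its Dynkin diagram, so g ≅ A_7 ⊕ B_2 (dimension 63 + 10 = 73).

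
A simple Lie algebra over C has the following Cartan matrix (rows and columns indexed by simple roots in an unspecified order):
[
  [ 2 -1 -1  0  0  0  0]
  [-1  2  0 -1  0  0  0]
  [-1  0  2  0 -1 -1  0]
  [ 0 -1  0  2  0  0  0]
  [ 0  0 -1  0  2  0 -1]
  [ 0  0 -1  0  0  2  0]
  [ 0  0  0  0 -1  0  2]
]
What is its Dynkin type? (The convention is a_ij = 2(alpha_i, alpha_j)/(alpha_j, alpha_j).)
The matrix has rank 7 with 2's on the diagonal. Reading the off-diagonal entries as Dynkin edges (a single edge where a_ij = a_ji = -1; a double or triple edge where a_ij * a_ji = 2 or 3), the diagram is a chain of 6 nodes with one extra node attached to the third node from one end (E_7). One simple-root ordering that puts it in standard form is (alpha_7, alpha_6, alpha_5, alpha_3, alpha_1, alpha_2, alpha_4). So the algebra is type E_7.

type E_7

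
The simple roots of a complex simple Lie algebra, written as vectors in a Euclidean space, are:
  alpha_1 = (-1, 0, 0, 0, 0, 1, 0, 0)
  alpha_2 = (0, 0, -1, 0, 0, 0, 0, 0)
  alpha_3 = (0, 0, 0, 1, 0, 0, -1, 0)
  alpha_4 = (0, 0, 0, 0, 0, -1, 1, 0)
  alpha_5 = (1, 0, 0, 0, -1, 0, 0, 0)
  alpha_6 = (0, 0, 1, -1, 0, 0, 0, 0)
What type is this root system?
Compute the Cartan integers a_ij = 2(alpha_i, alpha_j)/(alpha_j, alpha_j); the resulting 6x6 Cartan matrix is
[[2, 0, 0, -1, -1, 0], [0, 2, 0, 0, 0, -1], [0, 0, 2, -1, 0, -1], [-1, 0, -1, 2, 0, 0], [-1, 0, 0, 0, 2, 0], [0, -2, -1, 0, 0, 2]].
The roots have two lengths (squared-length ratio 2:1); the short ones are alpha_{2}. The associated Dynkin diagram is a chain of 6 nodes with a double edge at one end; the terminal node there is the unique short simple root (B_6), so the type is B_6 (the algebra so(13)).

B_6 (so(13))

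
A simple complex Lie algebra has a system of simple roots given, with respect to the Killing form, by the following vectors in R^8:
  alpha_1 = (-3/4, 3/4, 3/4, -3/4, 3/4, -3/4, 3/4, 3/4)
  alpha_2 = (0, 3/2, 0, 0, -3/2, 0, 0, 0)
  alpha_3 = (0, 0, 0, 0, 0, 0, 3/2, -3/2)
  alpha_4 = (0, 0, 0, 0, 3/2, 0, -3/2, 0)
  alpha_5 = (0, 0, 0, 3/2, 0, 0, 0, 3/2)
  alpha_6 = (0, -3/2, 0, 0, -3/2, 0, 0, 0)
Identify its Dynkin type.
E_6

Compute the Cartan integers a_ij = 2(alpha_i, alpha_j)/(alpha_j, alpha_j); the resulting 6x6 Cartan matrix is
[[2, 0, 0, 0, 0, -1], [0, 2, 0, -1, 0, 0], [0, 0, 2, -1, -1, 0], [0, -1, -1, 2, 0, -1], [0, 0, -1, 0, 2, 0], [-1, 0, 0, -1, 0, 2]].
All simple roots have the same length, so the diagram is simply laced. The associated Dynkin diagram is a chain of 5 nodes with one extra node attached to the third node from one end (E_6), so the type is E_6.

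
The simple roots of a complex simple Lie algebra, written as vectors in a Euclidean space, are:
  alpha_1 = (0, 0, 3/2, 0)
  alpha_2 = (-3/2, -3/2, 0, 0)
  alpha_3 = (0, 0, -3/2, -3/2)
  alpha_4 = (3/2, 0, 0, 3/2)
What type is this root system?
B_4 (so(9))

Compute the Cartan integers a_ij = 2(alpha_i, alpha_j)/(alpha_j, alpha_j); the resulting 4x4 Cartan matrix is
[[2, 0, -1, 0], [0, 2, 0, -1], [-2, 0, 2, -1], [0, -1, -1, 2]].
The roots have two lengths (squared-length ratio 2:1); the short ones are alpha_{1}. The associated Dynkin diagram is a chain of 4 nodes with a double edge at one end; the terminal node there is the unique short simple root (B_4), so the type is B_4 (the algebra so(9)).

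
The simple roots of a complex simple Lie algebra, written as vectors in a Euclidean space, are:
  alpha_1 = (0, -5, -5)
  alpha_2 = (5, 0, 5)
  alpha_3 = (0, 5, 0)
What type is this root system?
Compute the Cartan integers a_ij = 2(alpha_i, alpha_j)/(alpha_j, alpha_j); the resulting 3x3 Cartan matrix is
[[2, -1, -2], [-1, 2, 0], [-1, 0, 2]].
The roots have two lengths (squared-length ratio 2:1); the short ones are alpha_{3}. The associated Dynkin diagram is a chain of 3 nodes with a double edge at one end; the terminal node there is the unique short simple root (B_3), so the type is B_3 (the algebra so(7)).

type B_3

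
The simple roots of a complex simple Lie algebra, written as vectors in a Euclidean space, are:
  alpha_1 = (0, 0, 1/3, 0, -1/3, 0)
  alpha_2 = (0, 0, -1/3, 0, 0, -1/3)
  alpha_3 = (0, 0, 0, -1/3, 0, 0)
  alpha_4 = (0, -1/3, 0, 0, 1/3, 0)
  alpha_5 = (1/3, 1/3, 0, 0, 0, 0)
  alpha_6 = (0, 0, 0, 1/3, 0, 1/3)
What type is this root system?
B6

Compute the Cartan integers a_ij = 2(alpha_i, alpha_j)/(alpha_j, alpha_j); the resulting 6x6 Cartan matrix is
[[2, -1, 0, -1, 0, 0], [-1, 2, 0, 0, 0, -1], [0, 0, 2, 0, 0, -1], [-1, 0, 0, 2, -1, 0], [0, 0, 0, -1, 2, 0], [0, -1, -2, 0, 0, 2]].
The roots have two lengths (squared-length ratio 2:1); the short ones are alpha_{3}. The associated Dynkin diagram is a chain of 6 nodes with a double edge at one end; the terminal node there is the unique short simple root (B_6), so the type is B_6 (the algebra so(13)).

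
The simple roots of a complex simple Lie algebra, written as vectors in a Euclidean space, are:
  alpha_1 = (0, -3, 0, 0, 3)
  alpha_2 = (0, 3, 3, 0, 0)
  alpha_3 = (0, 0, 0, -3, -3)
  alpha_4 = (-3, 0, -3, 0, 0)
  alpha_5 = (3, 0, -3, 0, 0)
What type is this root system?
Compute the Cartan integers a_ij = 2(alpha_i, alpha_j)/(alpha_j, alpha_j); the resulting 5x5 Cartan matrix is
[[2, -1, -1, 0, 0], [-1, 2, 0, -1, -1], [-1, 0, 2, 0, 0], [0, -1, 0, 2, 0], [0, -1, 0, 0, 2]].
All simple roots have the same length, so the diagram is simply laced. The associated Dynkin diagram is a chain of 3 nodes with a fork of two nodes at one end (D_5), so the type is D_5 (the algebra so(10)).

D_5 (so(10))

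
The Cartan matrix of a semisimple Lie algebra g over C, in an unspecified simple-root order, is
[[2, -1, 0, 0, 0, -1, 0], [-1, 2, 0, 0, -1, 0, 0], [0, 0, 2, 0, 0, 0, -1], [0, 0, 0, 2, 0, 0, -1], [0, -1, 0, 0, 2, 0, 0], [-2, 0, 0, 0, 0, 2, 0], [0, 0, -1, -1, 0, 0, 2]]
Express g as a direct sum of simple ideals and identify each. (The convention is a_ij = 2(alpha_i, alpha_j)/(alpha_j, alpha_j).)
type A_3 + type C_4

The diagram associated to this matrix has two connected components: the simple roots {alpha_3, alpha_4, alpha_7} form a chain of 3 nodes with single edges (A_3), and {alpha_1, alpha_2, alpha_5, alpha_6} form a chain of 4 nodes with a double edge at one end; the terminal node there is the unique long simple root (C_4). A semisimple Lie algebra decomposes uniquely as the direct sum of simple ideals, one per connected component of its Dynkin diagram, so g ≅ A_3 ⊕ C_4 (dimension 15 + 36 = 51).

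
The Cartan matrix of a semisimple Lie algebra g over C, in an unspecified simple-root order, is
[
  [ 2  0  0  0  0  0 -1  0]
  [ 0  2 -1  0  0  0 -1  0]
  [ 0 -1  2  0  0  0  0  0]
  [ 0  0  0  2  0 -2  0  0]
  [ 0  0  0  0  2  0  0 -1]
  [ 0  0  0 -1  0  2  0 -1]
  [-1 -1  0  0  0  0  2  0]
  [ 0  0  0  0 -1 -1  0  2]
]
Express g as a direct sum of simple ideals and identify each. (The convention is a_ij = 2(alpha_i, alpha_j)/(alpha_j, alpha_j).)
The diagram associated to this matrix has two connected components: the simple roots {alpha_1, alpha_2, alpha_3, alpha_7} form a chain of 4 nodes with single edges (A_4), and {alpha_4, alpha_5, alpha_6, alpha_8} form a chain of 4 nodes with a double edge at one end; the terminal node there is the unique long simple root (C_4). A semisimple Lie algebra decomposes uniquely as the direct sum of simple ideals, one per connected component of its Dynkin diagram, so g ≅ A_4 ⊕ C_4 (dimension 24 + 36 = 60).

A_4 ⊕ C_4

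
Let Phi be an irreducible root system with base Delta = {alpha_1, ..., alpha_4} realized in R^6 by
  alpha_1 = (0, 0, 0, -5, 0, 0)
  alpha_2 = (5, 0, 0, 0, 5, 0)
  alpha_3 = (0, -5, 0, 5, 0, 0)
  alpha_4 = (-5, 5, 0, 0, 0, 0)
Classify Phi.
B_4

Compute the Cartan integers a_ij = 2(alpha_i, alpha_j)/(alpha_j, alpha_j); the resulting 4x4 Cartan matrix is
[[2, 0, -1, 0], [0, 2, 0, -1], [-2, 0, 2, -1], [0, -1, -1, 2]].
The roots have two lengths (squared-length ratio 2:1); the short ones are alpha_{1}. The associated Dynkin diagram is a chain of 4 nodes with a double edge at one end; the terminal node there is the unique short simple root (B_4), so the type is B_4 (the algebra so(9)).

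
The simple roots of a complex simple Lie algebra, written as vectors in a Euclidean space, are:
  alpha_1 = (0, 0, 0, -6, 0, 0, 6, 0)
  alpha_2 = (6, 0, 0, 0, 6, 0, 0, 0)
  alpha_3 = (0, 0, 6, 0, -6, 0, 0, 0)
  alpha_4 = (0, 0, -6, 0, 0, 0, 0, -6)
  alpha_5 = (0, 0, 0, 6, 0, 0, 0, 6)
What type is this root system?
A_5

Compute the Cartan integers a_ij = 2(alpha_i, alpha_j)/(alpha_j, alpha_j); the resulting 5x5 Cartan matrix is
[[2, 0, 0, 0, -1], [0, 2, -1, 0, 0], [0, -1, 2, -1, 0], [0, 0, -1, 2, -1], [-1, 0, 0, -1, 2]].
All simple roots have the same length, so the diagram is simply laced. The associated Dynkin diagram is a chain of 5 nodes with single edges (A_5), so the type is A_5 (the algebra sl(6)).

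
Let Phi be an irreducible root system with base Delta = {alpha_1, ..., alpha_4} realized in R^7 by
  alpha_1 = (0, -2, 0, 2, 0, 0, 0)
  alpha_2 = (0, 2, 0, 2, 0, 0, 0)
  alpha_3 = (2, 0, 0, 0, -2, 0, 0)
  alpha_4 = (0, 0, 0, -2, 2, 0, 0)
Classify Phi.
D_4

Compute the Cartan integers a_ij = 2(alpha_i, alpha_j)/(alpha_j, alpha_j); the resulting 4x4 Cartan matrix is
[[2, 0, 0, -1], [0, 2, 0, -1], [0, 0, 2, -1], [-1, -1, -1, 2]].
All simple roots have the same length, so the diagram is simply laced. The associated Dynkin diagram is a chain of 2 nodes with a fork of two nodes at one end (D_4), so the type is D_4 (the algebra so(8)).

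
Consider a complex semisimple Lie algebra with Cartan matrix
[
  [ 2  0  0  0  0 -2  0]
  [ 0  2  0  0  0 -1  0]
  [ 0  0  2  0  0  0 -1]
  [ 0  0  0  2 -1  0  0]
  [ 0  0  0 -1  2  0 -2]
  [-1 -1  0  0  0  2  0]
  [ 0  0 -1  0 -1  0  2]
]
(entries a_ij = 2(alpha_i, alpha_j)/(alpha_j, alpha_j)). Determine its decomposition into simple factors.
The diagram associated to this matrix has two connected components: the simple roots {alpha_1, alpha_2, alpha_6} form a chain of 3 nodes with a double edge at one end; the terminal node there is the unique long simple root (C_3), and {alpha_3, alpha_4, alpha_5, alpha_7} form a chain of 4 nodes with a double edge between the middle two (F_4). A semisimple Lie algebra decomposes uniquely as the direct sum of simple ideals, one per connected component of its Dynkin diagram, so g ≅ C_3 ⊕ F_4 (dimension 21 + 52 = 73).

type C_3 ⊕ type F_4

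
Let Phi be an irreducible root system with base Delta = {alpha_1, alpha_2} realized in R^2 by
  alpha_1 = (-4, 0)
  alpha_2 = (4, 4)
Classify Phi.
B_2

Compute the Cartan integers a_ij = 2(alpha_i, alpha_j)/(alpha_j, alpha_j); the resulting 2x2 Cartan matrix is
[[2, -1], [-2, 2]].
The roots have two lengths (squared-length ratio 2:1); the short ones are alpha_{1}. The associated Dynkin diagram is a chain of 2 nodes with a double edge at one end; the terminal node there is the unique short simple root (B_2), so the type is B_2 (the algebra so(5)).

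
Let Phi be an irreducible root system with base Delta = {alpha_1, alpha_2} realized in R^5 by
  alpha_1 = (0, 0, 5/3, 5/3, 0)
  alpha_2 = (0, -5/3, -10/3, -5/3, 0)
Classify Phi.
G2

Compute the Cartan integers a_ij = 2(alpha_i, alpha_j)/(alpha_j, alpha_j); the resulting 2x2 Cartan matrix is
[[2, -1], [-3, 2]].
The roots have two lengths (squared-length ratio 3:1); the short ones are alpha_{1}. The associated Dynkin diagram is two nodes joined by a triple edge (G_2), so the type is G_2.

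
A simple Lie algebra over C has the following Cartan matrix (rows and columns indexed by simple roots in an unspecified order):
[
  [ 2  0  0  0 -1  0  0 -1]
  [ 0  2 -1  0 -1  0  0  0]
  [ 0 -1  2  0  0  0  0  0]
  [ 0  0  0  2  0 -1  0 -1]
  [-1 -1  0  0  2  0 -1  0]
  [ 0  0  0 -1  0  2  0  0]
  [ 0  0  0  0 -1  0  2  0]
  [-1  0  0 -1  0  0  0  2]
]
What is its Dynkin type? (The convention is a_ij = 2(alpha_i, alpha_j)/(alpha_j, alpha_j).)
The matrix has rank 8 with 2's on the diagonal. Reading the off-diagonal entries as Dynkin edges (a single edge where a_ij = a_ji = -1; a double or triple edge where a_ij * a_ji = 2 or 3), the diagram is a chain of 7 nodes with one extra node attached to the third node from one end (E_8). One simple-root ordering that puts it in standard form is (alpha_3, alpha_7, alpha_2, alpha_5, alpha_1, alpha_8, alpha_4, alpha_6). So the algebra is type E_8.

E_8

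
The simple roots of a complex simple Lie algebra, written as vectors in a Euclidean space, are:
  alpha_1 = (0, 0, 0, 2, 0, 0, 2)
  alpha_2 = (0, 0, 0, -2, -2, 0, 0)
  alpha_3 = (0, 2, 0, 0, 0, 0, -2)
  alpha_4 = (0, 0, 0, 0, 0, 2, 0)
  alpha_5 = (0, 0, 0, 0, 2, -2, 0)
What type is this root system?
B_5 (so(11))

Compute the Cartan integers a_ij = 2(alpha_i, alpha_j)/(alpha_j, alpha_j); the resulting 5x5 Cartan matrix is
[[2, -1, -1, 0, 0], [-1, 2, 0, 0, -1], [-1, 0, 2, 0, 0], [0, 0, 0, 2, -1], [0, -1, 0, -2, 2]].
The roots have two lengths (squared-length ratio 2:1); the short ones are alpha_{4}. The associated Dynkin diagram is a chain of 5 nodes with a double edge at one end; the terminal node there is the unique short simple root (B_5), so the type is B_5 (the algebra so(11)).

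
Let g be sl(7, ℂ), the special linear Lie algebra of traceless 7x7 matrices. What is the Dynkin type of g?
This is sl(7), which has dimension 7^2 - 1 = 48 and rank 7 - 1 = 6 (a Cartan subalgebra is the diagonal traceless matrices). In the classification of classical Lie algebras, the special linear algebra sl(n+1) has type A_n; here n = 6, so the Dynkin diagram is a chain of 6 nodes with single edges (A_6). Hence the type is A_6.

A_6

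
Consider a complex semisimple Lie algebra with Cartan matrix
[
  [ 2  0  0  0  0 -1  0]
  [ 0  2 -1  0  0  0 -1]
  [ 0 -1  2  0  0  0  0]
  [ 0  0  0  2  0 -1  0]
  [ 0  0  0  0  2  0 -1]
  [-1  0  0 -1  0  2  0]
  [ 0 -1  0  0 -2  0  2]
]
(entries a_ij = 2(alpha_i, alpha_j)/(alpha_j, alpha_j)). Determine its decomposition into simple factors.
A_3 ⊕ B_4

The diagram associated to this matrix has two connected components: the simple roots {alpha_1, alpha_4, alpha_6} form a chain of 3 nodes with single edges (A_3), and {alpha_2, alpha_3, alpha_5, alpha_7} form a chain of 4 nodes with a double edge at one end; the terminal node there is the unique short simple root (B_4). A semisimple Lie algebra decomposes uniquely as the direct sum of simple ideals, one per connected component of its Dynkin diagram, so g ≅ A_3 ⊕ B_4 (dimension 15 + 36 = 51).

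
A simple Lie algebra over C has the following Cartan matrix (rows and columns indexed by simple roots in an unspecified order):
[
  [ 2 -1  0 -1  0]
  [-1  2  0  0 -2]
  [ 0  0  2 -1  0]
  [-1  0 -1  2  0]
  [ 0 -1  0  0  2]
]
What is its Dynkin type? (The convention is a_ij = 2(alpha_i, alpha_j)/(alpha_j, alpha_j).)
B_5 (so(11))

The matrix has rank 5 with 2's on the diagonal. Reading the off-diagonal entries as Dynkin edges (a single edge where a_ij = a_ji = -1; a double or triple edge where a_ij * a_ji = 2 or 3), the diagram is a chain of 5 nodes with a double edge at one end; the terminal node there is the unique short simple root (B_5). One simple-root ordering that puts it in standard form is (alpha_3, alpha_4, alpha_1, alpha_2, alpha_5). So the algebra is type B_5, i.e. so(11).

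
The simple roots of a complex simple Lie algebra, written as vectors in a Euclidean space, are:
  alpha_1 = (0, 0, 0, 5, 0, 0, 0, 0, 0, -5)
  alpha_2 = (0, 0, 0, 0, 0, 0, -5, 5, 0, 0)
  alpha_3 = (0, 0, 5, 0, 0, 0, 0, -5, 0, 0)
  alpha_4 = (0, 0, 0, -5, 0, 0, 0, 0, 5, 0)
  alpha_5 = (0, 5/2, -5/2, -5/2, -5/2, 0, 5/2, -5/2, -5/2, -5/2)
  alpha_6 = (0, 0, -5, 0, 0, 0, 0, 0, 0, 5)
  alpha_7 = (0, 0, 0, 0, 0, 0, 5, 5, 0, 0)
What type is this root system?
E_7

Compute the Cartan integers a_ij = 2(alpha_i, alpha_j)/(alpha_j, alpha_j); the resulting 7x7 Cartan matrix is
[[2, 0, 0, -1, 0, -1, 0], [0, 2, -1, 0, -1, 0, 0], [0, -1, 2, 0, 0, -1, -1], [-1, 0, 0, 2, 0, 0, 0], [0, -1, 0, 0, 2, 0, 0], [-1, 0, -1, 0, 0, 2, 0], [0, 0, -1, 0, 0, 0, 2]].
All simple roots have the same length, so the diagram is simply laced. The associated Dynkin diagram is a chain of 6 nodes with one extra node attached to the third node from one end (E_7), so the type is E_7.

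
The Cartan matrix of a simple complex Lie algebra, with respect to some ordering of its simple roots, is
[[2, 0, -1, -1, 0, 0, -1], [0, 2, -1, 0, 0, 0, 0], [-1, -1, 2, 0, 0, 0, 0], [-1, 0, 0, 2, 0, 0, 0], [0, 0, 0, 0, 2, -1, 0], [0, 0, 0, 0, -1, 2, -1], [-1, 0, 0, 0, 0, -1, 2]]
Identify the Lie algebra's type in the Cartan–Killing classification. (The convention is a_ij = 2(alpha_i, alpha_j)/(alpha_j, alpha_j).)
The matrix has rank 7 with 2's on the diagonal. Reading the off-diagonal entries as Dynkin edges (a single edge where a_ij = a_ji = -1; a double or triple edge where a_ij * a_ji = 2 or 3), the diagram is a chain of 6 nodes with one extra node attached to the third node from one end (E_7). One simple-root ordering that puts it in standard form is (alpha_2, alpha_4, alpha_3, alpha_1, alpha_7, alpha_6, alpha_5). So the algebra is type E_7.

E_7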